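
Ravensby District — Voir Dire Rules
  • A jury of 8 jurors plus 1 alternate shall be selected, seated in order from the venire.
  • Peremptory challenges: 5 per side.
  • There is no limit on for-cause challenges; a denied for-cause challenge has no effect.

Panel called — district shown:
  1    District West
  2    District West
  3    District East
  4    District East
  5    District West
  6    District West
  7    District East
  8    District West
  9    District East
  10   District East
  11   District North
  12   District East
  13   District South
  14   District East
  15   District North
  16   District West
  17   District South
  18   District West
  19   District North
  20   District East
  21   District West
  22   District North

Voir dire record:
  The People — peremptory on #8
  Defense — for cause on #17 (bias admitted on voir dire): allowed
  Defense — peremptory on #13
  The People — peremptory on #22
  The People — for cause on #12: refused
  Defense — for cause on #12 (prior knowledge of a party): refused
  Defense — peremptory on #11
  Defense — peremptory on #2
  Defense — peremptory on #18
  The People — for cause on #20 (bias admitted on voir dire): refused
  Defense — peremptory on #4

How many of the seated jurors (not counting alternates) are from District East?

Removed: #2, #4, #8, #11, #13, #17, #18, #22.
Seated jurors 1–8: #1, #3, #5, #6, #7, #9, #10, #12 (alternates #14 not counted).
Of those, in District East: #3, #7, #9, #10, #12 → 5.

5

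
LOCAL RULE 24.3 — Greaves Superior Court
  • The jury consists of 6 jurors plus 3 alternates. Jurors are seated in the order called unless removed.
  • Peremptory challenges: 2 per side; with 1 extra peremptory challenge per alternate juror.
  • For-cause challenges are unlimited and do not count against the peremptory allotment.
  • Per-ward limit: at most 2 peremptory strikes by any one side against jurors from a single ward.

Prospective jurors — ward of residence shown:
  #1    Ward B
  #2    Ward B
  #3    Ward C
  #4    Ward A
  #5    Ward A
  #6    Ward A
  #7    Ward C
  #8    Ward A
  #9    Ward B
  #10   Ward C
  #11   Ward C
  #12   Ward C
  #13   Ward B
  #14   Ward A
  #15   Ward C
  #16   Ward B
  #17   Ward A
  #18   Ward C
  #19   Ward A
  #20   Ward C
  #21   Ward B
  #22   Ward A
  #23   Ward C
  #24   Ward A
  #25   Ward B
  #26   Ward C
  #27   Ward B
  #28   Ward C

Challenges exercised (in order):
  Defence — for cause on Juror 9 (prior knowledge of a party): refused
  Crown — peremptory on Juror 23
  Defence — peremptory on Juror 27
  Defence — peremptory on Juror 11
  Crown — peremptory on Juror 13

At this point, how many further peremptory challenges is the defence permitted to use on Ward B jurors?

Defence peremptories so far: #27, #11 — 2 of 5 used, 3 left overall.
Against Ward B: #27 — 1 used; per-ward cap 2 leaves 1.
Binding limit: min(3, 1) = 1.

1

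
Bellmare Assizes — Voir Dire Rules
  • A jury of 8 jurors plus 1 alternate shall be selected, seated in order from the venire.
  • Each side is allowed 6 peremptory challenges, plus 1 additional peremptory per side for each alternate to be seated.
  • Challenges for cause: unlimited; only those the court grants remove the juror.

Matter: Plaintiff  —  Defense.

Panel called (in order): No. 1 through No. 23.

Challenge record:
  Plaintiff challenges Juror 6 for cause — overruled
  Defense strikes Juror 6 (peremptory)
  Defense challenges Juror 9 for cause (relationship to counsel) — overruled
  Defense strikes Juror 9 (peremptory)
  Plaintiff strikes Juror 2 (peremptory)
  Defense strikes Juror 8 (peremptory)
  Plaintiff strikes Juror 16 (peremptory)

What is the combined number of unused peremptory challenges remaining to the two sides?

9

Plaintiff allotment: 6 base + 1 × 1 alternate = 7. Defense allotment: 6 base + 1 × 1 alternate = 7.
Plaintiff peremptories used: #2, #16 — 2 (the for-cause on #6 doesn't count).
Defense peremptories used: #6, #9, #8 — 3 (the for-cause on #9 doesn't count).
Remaining: (7 − 2) + (7 − 3) = 9.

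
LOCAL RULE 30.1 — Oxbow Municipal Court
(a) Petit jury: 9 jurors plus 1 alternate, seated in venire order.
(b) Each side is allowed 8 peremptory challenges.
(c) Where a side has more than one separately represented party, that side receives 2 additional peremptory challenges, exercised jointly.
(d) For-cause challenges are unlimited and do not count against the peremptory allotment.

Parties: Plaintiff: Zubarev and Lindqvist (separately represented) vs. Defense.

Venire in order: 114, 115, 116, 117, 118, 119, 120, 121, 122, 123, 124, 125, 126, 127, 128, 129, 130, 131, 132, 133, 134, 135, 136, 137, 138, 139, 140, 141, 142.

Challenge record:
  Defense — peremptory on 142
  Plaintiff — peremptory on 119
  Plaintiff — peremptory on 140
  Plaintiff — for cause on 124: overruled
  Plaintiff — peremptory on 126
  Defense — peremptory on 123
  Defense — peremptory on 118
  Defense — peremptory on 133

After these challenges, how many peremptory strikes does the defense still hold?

4

Defense allotment: 8.
Defense peremptories used: #142, #123, #118, #133 — 4.
Remaining: 8 − 4 = 4.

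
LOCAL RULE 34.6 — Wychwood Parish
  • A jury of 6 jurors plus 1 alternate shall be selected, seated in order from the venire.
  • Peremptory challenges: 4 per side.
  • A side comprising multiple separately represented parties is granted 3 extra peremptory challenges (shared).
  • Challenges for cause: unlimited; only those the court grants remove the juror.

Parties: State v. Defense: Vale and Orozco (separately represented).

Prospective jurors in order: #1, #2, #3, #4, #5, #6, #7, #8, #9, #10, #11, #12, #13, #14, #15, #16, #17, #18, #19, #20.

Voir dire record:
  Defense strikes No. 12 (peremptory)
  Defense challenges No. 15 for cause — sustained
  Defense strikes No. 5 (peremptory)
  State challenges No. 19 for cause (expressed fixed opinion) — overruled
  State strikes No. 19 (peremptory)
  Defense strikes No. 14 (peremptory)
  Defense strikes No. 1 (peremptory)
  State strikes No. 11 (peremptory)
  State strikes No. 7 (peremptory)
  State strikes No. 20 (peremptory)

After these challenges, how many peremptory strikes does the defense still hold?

Defense allotment: 4 base + 3 multi-party = 7.
Defense peremptories used: #12, #5, #14, #1 — 4 (the for-cause on #15 doesn't count).
Remaining: 7 − 4 = 3.

3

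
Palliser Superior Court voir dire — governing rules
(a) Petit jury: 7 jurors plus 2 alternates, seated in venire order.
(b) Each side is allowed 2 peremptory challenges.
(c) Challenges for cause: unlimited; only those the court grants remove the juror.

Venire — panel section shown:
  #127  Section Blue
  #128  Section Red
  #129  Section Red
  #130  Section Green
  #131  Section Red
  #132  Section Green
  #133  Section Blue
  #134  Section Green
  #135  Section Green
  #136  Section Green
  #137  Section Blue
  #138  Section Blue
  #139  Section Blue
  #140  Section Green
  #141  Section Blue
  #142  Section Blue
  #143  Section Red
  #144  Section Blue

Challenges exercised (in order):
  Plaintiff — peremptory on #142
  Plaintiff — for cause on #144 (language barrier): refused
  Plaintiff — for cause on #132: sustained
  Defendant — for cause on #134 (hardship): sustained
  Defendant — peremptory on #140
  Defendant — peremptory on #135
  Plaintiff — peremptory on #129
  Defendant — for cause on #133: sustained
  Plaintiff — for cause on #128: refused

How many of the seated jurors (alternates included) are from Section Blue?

5

Removed: #129, #132, #133, #134, #135, #140, #142.
Seated (9 incl. alternates): #127, #128, #130, #131, #136, #137, #138, #139, #141.
Of those, in Section Blue: #127, #137, #138, #139, #141 → 5.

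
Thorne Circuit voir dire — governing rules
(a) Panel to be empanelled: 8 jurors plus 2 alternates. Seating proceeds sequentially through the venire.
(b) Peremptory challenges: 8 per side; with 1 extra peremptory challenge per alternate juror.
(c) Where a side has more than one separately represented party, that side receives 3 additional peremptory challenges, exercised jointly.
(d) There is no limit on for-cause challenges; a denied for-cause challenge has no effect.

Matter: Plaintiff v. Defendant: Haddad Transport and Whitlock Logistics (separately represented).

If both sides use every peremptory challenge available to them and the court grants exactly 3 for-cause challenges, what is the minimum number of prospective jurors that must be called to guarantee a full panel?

36

Seats to fill: 8 + 2 alternates = 10.
Peremptories — Plaintiff: 8 + 1×2 = 10; Defendant: 8 + 1×2 + 3 = 13; total 23.
For-cause removals: 3.
Minimum venire: 10 + 23 + 3 = 36.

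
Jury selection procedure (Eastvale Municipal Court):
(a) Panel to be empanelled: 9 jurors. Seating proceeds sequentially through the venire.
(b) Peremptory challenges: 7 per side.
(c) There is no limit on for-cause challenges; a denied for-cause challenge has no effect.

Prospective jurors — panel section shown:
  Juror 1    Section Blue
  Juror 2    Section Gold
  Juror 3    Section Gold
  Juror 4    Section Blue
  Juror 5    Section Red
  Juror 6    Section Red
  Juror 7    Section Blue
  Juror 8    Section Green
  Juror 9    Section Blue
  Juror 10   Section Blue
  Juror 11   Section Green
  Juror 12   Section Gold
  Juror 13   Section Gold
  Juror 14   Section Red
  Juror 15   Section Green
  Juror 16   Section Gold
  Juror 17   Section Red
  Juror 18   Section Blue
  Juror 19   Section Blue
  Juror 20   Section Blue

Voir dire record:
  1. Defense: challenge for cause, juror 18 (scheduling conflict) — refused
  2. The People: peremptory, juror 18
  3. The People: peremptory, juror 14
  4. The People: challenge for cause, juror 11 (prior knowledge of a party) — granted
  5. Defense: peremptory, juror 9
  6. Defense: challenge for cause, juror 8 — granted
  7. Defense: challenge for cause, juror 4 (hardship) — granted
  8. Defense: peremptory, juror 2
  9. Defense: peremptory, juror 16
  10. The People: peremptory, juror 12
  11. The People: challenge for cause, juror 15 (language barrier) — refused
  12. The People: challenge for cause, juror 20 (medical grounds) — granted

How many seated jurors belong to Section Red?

Removed: #2, #4, #8, #9, #11, #12, #14, #16, #18, #20.
Seated jurors 1–9: #1, #3, #5, #6, #7, #10, #13, #15, #17.
Of those, in Section Red: #5, #6, #17 → 3.

3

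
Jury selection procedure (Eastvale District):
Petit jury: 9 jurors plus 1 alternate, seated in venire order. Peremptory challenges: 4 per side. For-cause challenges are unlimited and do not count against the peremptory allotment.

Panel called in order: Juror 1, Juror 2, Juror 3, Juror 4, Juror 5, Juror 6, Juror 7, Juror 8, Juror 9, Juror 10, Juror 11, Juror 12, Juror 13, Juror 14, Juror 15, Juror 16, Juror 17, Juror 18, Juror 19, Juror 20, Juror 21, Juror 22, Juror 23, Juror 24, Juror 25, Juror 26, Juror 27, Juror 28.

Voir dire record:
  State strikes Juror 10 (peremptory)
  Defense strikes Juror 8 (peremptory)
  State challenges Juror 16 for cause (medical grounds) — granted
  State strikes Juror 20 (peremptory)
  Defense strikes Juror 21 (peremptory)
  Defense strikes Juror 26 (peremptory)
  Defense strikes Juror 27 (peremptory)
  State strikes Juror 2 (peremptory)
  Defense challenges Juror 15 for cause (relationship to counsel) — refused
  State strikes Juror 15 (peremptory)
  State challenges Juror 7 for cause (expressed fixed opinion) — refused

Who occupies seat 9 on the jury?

12

Removed: #2, #8, #10, #15, #16, #20, #21, #26, #27. (#7 stays — for-cause denied.)
Seating in order: seats 1–9 → #1, #3, #4, #5, #6, #7, #9, #11, #12; alternates → #13.
So seat 9 is #12.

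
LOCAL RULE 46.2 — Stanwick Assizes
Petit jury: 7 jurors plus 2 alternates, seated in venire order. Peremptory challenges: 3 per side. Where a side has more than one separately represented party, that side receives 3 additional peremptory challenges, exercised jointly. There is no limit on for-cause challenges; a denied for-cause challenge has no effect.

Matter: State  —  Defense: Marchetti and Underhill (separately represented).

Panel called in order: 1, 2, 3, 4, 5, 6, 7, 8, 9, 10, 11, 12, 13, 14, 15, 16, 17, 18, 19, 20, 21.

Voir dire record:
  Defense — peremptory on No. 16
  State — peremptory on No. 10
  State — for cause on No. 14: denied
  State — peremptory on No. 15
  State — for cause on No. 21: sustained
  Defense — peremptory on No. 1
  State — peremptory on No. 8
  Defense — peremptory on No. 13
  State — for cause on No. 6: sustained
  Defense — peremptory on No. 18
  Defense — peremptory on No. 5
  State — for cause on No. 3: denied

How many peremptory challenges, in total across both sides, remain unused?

1

State allotment: 3. Defense allotment: 3 base + 3 multi-party = 6.
State peremptories used: #10, #15, #8 — 3 (for-cause on #14, #21, #6, #3 don't count).
Defense peremptories used: #16, #1, #13, #18, #5 — 5.
Remaining: (3 − 3) + (6 − 5) = 1.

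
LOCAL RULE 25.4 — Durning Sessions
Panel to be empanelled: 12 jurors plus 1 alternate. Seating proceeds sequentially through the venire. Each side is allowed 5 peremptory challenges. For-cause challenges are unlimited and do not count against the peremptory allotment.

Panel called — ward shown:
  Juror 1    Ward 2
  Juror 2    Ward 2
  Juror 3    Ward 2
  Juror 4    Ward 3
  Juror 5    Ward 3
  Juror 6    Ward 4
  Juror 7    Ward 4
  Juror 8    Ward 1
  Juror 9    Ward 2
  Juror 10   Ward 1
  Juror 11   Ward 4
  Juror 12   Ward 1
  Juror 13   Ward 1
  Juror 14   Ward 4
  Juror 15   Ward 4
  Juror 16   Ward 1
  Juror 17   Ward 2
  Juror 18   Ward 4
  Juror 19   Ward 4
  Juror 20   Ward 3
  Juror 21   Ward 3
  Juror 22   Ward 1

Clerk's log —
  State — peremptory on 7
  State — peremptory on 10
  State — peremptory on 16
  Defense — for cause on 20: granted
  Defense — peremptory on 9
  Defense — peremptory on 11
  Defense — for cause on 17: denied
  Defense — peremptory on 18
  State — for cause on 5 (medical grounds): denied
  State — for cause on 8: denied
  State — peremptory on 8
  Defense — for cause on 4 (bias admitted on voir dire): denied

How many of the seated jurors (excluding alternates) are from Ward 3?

2

Removed: #7, #8, #9, #10, #11, #16, #18, #20.
Seated jurors 1–12: #1, #2, #3, #4, #5, #6, #12, #13, #14, #15, #17, #19 (alternates #21 not counted).
Of those, in Ward 3: #4, #5 → 2.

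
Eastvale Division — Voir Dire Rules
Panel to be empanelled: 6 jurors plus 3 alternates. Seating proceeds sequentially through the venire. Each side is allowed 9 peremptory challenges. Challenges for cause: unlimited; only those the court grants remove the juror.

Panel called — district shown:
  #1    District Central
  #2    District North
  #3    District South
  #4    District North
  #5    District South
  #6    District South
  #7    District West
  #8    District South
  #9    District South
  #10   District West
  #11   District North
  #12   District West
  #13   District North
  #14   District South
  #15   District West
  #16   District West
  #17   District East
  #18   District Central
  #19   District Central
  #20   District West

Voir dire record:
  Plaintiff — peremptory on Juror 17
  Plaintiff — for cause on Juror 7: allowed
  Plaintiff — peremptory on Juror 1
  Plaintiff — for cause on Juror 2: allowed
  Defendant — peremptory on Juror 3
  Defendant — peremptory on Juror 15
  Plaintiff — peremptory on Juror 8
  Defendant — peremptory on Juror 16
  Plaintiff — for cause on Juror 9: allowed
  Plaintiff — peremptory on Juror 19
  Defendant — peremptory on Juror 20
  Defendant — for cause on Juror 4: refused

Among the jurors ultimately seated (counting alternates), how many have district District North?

Removed: #1, #2, #3, #7, #8, #9, #15, #16, #17, #19, #20.
Seated (9 incl. alternates): #4, #5, #6, #10, #11, #12, #13, #14, #18.
Of those, in District North: #4, #11, #13 → 3.

3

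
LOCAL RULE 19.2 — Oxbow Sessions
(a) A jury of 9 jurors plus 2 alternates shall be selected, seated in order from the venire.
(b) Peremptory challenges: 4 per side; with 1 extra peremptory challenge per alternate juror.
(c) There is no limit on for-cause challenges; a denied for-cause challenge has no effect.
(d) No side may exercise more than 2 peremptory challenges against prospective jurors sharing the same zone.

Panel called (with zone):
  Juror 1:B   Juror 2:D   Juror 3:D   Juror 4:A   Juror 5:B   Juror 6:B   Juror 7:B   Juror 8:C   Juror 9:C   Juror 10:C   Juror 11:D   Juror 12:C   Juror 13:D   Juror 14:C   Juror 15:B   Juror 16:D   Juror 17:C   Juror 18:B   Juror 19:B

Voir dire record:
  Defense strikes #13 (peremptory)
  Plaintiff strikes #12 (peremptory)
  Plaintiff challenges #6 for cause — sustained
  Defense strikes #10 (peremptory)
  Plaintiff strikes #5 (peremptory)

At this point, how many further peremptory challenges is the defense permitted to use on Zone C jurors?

1

Defense peremptories so far: #13, #10 — 2 of 6 used, 4 left overall.
Against Zone C: #10 — 1 used; per-zone cap 2 leaves 1.
Binding limit: min(4, 1) = 1.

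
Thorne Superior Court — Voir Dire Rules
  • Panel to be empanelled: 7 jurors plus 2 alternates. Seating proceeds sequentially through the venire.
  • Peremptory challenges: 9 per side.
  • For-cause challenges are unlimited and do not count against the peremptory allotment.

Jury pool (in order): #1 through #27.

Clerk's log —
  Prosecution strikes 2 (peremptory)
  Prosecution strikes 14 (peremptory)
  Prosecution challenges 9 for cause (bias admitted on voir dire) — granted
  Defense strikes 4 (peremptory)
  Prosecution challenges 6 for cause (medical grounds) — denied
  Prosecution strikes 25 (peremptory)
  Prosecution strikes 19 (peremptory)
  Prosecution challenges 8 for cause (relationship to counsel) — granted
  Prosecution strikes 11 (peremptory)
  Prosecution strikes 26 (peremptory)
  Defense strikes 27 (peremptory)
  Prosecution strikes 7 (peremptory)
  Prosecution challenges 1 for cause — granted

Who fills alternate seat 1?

16

Removed: #1, #2, #4, #7, #8, #9, #11, #14, #19, #25, #26, #27. (#6 stays — for-cause denied.)
Filling seats in venire order through position 8: #3, #5, #6, #10, #12, #13, #15, #16.
So alternate 1 is #16.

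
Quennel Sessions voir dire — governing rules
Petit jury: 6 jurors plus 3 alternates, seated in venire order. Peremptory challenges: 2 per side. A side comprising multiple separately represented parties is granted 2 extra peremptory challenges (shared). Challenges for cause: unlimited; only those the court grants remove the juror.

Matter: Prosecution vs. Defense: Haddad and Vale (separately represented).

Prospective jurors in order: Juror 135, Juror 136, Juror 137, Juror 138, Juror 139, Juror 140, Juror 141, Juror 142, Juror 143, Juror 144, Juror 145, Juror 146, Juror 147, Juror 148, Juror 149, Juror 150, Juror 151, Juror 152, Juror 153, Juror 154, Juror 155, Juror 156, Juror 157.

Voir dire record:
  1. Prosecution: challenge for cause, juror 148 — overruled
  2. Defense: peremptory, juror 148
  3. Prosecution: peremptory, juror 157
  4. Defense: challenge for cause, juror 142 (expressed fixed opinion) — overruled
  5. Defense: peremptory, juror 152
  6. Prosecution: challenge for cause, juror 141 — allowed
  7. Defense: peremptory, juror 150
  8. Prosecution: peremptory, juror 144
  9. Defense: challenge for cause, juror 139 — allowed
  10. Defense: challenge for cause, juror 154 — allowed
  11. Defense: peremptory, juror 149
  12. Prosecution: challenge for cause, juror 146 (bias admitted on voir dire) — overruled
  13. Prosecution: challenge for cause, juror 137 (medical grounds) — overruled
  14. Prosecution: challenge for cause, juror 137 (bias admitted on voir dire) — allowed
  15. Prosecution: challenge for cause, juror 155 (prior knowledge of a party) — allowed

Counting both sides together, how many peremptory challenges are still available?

0

Prosecution allotment: 2. Defense allotment: 2 base + 2 multi-party = 4.
Prosecution peremptories used: #157, #144 — 2 (for-cause on #148, #141, #146, #137, #137, #155 don't count).
Defense peremptories used: #148, #152, #150, #149 — 4 (for-cause on #142, #139, #154 don't count).
Remaining: (2 − 2) + (4 − 4) = 0.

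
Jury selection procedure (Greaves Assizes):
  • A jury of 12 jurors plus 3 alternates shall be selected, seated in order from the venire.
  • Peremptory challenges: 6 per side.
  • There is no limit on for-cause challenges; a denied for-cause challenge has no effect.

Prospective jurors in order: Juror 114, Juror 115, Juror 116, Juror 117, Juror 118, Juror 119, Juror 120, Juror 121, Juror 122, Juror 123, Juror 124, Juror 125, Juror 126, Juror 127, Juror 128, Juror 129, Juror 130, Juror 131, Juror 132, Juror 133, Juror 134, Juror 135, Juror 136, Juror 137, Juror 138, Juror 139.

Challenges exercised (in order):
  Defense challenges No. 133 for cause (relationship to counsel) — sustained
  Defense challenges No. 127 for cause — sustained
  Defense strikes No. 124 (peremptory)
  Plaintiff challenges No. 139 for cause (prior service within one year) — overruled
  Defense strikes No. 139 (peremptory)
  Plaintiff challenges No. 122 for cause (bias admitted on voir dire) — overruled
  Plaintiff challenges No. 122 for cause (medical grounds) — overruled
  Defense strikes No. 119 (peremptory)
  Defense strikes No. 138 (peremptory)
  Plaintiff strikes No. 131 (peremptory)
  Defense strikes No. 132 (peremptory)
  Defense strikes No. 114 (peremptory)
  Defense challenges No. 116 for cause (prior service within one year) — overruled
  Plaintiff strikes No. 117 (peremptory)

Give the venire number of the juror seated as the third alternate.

136

Removed: #114, #117, #119, #124, #127, #131, #132, #133, #138, #139. (#116, #122 stay — for-cause denied.)
Seating in order: seats 1–12 → #115, #116, #118, #120, #121, #122, #123, #125, #126, #128, #129, #130; alternates → #134, #135, #136.
So alternate 3 is #136.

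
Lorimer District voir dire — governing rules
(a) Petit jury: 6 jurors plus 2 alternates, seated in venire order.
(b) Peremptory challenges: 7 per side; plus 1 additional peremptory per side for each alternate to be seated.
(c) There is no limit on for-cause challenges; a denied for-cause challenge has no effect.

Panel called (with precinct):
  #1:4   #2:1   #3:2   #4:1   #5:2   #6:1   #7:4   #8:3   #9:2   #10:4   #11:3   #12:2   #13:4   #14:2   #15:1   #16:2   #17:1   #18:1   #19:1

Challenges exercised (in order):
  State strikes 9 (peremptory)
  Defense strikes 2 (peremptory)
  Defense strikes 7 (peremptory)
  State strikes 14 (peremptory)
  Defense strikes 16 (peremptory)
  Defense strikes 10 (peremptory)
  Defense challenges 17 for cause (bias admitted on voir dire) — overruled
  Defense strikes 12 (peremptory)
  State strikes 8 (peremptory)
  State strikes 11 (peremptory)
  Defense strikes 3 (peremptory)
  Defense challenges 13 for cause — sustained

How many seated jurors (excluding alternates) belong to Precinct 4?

Removed: #2, #3, #7, #8, #9, #10, #11, #12, #13, #14, #16.
Seated jurors 1–6: #1, #4, #5, #6, #15, #17 (alternates #18, #19 not counted).
Of those, in Precinct 4: #1 → 1.

1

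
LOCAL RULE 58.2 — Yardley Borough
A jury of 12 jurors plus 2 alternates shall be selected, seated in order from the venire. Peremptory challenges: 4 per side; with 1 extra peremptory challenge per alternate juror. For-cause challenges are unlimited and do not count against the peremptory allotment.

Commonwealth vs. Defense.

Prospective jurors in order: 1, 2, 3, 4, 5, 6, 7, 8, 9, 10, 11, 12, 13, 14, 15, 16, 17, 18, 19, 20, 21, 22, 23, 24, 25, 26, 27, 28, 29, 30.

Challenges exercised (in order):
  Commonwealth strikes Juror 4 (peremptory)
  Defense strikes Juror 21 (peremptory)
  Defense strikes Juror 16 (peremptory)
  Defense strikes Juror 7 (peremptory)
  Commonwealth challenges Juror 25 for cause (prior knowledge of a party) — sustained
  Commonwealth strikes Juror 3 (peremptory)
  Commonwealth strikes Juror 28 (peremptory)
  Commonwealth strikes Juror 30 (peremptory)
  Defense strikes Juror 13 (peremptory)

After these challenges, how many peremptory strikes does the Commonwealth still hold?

2

Commonwealth allotment: 4 base + 1 × 2 alternates = 6.
Commonwealth peremptories used: #4, #3, #28, #30 — 4 (the for-cause on #25 doesn't count).
Remaining: 6 − 4 = 2.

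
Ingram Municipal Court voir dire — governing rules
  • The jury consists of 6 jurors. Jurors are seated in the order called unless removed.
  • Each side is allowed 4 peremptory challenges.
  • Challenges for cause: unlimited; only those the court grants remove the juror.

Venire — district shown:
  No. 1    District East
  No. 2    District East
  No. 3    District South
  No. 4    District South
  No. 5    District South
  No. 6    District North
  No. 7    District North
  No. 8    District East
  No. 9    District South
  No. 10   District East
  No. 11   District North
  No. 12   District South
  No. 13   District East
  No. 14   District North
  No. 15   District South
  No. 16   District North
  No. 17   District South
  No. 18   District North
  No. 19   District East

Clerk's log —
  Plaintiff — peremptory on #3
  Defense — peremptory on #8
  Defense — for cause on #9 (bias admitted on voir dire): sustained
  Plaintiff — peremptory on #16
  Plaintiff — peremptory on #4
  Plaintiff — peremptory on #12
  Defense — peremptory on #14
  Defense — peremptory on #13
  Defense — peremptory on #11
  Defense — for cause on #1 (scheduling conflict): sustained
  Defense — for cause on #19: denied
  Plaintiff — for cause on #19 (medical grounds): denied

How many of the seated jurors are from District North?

Removed: #1, #3, #4, #8, #9, #11, #12, #13, #14, #16.
Seated jurors 1–6: #2, #5, #6, #7, #10, #15.
Of those, in District North: #6, #7 → 2.

2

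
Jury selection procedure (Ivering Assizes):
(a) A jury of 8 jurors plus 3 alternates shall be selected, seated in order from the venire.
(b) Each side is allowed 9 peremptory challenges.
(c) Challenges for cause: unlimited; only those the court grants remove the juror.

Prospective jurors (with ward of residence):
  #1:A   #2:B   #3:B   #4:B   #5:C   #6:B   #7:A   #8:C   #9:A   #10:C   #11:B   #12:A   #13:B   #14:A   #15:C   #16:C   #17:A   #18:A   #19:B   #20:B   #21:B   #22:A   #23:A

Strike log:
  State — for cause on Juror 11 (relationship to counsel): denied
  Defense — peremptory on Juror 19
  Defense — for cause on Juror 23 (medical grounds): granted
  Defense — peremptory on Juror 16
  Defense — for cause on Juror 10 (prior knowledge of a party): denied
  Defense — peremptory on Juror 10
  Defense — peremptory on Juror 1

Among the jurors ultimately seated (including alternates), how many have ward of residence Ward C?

Removed: #1, #10, #16, #19, #23.
Seated (11 incl. alternates): #2, #3, #4, #5, #6, #7, #8, #9, #11, #12, #13.
Of those, in Ward C: #5, #8 → 2.

2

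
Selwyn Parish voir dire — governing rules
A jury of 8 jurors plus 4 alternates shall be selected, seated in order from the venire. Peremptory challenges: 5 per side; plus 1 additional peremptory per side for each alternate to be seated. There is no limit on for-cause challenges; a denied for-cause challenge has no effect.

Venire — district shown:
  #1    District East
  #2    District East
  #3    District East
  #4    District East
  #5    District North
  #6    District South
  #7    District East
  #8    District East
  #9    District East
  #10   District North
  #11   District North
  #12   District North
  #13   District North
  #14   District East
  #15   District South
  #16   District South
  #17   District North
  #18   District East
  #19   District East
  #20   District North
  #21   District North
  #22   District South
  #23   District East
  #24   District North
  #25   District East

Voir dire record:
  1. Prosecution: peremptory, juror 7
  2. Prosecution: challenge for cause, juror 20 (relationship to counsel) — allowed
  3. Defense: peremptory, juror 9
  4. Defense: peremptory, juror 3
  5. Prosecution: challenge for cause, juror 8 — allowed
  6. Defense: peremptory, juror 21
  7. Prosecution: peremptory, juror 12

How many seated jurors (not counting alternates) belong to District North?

4

Removed: #3, #7, #8, #9, #12, #20, #21.
Seated jurors 1–8: #1, #2, #4, #5, #6, #10, #11, #13 (alternates #14, #15, #16, #17 not counted).
Of those, in District North: #5, #10, #11, #13 → 4.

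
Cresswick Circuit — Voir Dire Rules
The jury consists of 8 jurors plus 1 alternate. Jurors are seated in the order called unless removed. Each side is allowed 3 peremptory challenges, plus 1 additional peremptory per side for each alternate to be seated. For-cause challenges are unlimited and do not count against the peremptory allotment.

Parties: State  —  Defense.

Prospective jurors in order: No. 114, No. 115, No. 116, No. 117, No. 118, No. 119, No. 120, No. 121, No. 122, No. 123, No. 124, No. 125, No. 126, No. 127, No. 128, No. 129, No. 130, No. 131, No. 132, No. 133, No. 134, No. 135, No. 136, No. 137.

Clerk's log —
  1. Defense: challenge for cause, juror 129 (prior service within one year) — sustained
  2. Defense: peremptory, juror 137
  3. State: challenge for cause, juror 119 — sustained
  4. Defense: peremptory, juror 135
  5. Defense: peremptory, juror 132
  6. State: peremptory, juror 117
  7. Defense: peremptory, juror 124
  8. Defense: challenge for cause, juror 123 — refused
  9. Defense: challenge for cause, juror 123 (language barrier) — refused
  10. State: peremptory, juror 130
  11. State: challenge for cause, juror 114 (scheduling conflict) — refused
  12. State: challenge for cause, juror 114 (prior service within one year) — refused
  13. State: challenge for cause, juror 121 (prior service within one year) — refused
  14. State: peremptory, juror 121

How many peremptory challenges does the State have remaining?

1

State allotment: 3 base + 1 × 1 alternate = 4.
State peremptories used: #117, #130, #121 — 3 (for-cause on #119, #114, #114, #121 don't count).
Remaining: 4 − 3 = 1.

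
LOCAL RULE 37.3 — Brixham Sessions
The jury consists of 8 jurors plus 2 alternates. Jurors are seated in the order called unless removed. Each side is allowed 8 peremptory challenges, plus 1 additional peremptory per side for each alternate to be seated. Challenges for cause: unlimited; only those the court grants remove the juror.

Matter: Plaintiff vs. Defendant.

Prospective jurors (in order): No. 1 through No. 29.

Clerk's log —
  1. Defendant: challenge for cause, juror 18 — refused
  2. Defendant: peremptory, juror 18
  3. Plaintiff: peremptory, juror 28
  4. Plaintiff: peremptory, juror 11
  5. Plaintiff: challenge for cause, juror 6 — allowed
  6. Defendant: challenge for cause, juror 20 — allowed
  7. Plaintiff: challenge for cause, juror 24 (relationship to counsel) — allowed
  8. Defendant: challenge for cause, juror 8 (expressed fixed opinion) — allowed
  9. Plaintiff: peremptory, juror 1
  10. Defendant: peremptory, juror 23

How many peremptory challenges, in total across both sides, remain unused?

15

Plaintiff allotment: 8 base + 1 × 2 alternates = 10. Defendant allotment: 8 base + 1 × 2 alternates = 10.
Plaintiff peremptories used: #28, #11, #1 — 3 (for-cause on #6, #24 don't count).
Defendant peremptories used: #18, #23 — 2 (for-cause on #18, #20, #8 don't count).
Remaining: (10 − 3) + (10 − 2) = 15.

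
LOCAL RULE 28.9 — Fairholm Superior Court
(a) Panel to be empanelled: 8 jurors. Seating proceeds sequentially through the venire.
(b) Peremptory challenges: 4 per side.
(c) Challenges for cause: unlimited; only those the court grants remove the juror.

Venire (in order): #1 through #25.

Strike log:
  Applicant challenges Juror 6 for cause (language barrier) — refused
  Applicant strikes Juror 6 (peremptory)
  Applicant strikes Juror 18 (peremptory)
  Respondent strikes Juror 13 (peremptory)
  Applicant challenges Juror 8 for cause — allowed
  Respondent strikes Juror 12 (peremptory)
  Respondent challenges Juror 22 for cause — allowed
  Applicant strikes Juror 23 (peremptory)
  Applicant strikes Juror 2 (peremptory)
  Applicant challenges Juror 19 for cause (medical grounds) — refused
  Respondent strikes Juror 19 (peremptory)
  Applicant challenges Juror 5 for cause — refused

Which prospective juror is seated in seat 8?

Removed: #2, #6, #8, #12, #13, #18, #19, #22, #23. (#5 stays — for-cause denied.)
Seating in order: seats 1–8 → #1, #3, #4, #5, #7, #9, #10, #11.
So seat 8 is #11.

11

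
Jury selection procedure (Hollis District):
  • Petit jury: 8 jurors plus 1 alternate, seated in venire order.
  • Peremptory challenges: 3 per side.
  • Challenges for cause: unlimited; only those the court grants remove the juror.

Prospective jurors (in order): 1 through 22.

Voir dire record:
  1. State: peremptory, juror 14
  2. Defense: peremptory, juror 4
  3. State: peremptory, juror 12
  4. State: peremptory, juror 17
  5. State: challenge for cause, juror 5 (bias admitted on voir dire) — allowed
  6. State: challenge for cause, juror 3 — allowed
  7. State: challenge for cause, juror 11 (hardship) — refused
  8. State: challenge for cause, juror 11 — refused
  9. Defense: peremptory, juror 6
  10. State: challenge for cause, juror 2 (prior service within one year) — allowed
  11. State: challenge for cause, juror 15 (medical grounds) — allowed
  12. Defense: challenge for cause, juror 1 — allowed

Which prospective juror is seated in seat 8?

18

Removed: #1, #2, #3, #4, #5, #6, #12, #14, #15, #17. (#11 stays — for-cause denied.)
Seating in order: seats 1–8 → #7, #8, #9, #10, #11, #13, #16, #18; alternates → #19.
So seat 8 is #18.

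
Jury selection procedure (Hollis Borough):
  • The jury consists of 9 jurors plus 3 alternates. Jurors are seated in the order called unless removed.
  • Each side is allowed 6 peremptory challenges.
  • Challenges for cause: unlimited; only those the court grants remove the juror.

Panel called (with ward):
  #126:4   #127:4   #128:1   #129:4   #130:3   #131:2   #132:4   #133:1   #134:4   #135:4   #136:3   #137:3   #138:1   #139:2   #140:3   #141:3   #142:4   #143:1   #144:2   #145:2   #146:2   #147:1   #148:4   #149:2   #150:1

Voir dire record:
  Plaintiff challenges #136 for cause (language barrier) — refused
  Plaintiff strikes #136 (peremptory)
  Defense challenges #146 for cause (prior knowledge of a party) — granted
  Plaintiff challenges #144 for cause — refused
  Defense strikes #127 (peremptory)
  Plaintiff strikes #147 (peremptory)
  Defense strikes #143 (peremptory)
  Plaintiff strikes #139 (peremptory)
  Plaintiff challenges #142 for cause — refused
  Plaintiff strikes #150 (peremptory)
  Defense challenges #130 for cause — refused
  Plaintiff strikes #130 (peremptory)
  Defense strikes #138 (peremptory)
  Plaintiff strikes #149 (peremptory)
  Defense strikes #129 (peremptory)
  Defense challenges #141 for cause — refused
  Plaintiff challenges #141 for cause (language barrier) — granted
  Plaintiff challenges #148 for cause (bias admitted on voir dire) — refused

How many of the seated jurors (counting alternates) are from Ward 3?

Removed: #127, #129, #130, #136, #138, #139, #141, #143, #146, #147, #149, #150.
Seated (12 incl. alternates): #126, #128, #131, #132, #133, #134, #135, #137, #140, #142, #144, #145.
Of those, in Ward 3: #137, #140 → 2.

2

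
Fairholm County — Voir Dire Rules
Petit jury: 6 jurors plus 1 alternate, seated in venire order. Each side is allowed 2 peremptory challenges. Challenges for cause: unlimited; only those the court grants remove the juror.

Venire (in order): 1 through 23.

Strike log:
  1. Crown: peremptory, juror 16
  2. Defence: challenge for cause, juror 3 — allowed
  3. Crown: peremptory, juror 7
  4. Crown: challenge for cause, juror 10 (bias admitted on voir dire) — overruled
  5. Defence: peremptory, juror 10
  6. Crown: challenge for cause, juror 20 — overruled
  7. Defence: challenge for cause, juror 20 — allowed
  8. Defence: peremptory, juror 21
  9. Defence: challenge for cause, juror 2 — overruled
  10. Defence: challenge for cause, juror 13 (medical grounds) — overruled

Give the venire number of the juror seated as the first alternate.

Removed: #3, #7, #10, #16, #20, #21. (#2, #13 stay — for-cause denied.)
Seating in order: seats 1–6 → #1, #2, #4, #5, #6, #8; alternates → #9.
So alternate 1 is #9.

9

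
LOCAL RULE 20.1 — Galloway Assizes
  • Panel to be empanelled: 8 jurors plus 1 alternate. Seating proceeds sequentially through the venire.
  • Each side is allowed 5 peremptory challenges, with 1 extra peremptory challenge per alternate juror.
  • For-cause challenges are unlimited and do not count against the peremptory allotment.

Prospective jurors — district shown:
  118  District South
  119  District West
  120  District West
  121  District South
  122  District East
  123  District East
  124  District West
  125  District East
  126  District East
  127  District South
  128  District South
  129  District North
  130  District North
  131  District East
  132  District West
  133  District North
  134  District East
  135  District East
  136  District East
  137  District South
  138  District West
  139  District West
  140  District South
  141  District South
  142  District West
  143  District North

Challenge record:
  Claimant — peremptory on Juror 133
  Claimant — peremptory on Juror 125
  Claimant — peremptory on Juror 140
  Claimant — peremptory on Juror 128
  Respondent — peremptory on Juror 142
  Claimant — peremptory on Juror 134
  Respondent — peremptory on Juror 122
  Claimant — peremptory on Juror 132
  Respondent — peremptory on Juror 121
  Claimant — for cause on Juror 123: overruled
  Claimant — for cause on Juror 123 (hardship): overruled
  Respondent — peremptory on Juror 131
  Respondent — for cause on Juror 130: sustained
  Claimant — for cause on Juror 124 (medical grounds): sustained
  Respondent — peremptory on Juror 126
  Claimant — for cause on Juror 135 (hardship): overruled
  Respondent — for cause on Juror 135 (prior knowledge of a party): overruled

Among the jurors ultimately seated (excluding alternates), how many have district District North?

Removed: #121, #122, #124, #125, #126, #128, #130, #131, #132, #133, #134, #140, #142.
Seated jurors 1–8: #118, #119, #120, #123, #127, #129, #135, #136 (alternates #137 not counted).
Of those, in District North: #129 → 1.

1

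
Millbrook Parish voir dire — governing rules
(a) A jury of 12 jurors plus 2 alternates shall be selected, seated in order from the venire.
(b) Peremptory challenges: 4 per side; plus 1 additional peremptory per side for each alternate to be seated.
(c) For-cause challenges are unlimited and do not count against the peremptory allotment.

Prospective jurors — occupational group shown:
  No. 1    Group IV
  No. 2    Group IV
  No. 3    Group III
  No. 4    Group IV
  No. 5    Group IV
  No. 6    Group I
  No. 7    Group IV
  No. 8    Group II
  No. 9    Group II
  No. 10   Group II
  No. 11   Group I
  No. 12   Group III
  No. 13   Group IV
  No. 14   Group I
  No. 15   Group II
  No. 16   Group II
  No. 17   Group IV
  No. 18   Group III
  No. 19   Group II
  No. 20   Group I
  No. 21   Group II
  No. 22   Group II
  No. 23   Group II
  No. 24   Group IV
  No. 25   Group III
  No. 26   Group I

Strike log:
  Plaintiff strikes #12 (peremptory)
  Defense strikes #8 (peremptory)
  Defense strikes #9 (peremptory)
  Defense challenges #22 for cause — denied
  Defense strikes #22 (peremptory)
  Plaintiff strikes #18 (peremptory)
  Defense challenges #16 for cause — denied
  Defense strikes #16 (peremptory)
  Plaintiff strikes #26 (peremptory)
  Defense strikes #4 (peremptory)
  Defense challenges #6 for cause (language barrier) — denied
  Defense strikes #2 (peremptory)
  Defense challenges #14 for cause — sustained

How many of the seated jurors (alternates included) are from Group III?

Removed: #2, #4, #8, #9, #12, #14, #16, #18, #22, #26.
Seated (14 incl. alternates): #1, #3, #5, #6, #7, #10, #11, #13, #15, #17, #19, #20, #21, #23.
Of those, in Group III: #3 → 1.

1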